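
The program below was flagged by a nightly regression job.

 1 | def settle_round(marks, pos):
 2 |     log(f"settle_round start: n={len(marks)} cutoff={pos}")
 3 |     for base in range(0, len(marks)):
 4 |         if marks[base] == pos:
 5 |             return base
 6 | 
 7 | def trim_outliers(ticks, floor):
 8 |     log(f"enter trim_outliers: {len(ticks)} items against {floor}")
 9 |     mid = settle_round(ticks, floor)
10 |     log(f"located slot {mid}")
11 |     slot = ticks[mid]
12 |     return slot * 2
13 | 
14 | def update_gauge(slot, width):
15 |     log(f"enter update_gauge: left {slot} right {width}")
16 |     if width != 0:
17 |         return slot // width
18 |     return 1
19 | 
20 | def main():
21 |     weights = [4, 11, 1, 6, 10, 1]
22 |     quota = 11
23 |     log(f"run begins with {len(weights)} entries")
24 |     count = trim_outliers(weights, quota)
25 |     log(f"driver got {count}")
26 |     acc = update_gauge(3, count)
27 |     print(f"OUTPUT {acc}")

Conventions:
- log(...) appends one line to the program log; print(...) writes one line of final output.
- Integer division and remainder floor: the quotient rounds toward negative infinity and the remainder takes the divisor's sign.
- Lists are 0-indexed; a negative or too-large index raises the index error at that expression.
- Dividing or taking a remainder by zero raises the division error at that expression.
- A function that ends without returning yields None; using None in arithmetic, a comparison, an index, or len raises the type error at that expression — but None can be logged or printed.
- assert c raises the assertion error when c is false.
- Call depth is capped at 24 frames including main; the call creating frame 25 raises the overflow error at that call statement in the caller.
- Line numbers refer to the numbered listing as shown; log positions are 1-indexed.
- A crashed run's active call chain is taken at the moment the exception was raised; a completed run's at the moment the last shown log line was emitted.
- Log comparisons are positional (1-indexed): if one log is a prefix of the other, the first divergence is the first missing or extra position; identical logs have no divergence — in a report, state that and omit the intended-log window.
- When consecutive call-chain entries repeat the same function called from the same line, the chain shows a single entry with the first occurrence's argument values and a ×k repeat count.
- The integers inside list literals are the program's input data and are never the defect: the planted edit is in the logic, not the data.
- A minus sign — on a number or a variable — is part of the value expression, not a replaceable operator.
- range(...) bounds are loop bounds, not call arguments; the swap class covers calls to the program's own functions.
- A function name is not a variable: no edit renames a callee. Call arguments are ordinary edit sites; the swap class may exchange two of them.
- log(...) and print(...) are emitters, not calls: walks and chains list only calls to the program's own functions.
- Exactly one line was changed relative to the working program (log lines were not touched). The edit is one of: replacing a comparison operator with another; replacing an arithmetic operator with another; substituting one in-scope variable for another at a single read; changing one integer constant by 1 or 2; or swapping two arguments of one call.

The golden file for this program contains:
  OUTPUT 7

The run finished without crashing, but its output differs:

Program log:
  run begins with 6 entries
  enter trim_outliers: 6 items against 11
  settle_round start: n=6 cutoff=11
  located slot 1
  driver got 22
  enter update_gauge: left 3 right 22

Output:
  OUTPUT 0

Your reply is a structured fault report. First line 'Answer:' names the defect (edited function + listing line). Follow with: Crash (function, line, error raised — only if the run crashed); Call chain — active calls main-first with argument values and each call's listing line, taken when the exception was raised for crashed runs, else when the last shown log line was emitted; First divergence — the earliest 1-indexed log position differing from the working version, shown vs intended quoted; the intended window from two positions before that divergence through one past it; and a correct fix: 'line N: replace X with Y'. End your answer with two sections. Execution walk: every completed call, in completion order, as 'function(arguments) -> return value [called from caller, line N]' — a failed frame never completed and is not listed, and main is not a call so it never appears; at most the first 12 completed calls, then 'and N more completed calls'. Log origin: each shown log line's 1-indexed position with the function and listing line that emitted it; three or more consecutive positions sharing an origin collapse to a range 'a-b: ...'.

Answer: the defect is in main at line 26.
Key fact: At log position 6 the runs split — shown 'enter update_gauge: left 3 right 22', but the working version logs 'enter update_gauge: left 22 right 3'.
Call chain: main -> update_gauge(3, 22) (called at line 26).
First divergence: position 6 — the shown line 'enter update_gauge: left 3 right 22' should read 'enter update_gauge: left 22 right 3'.
Intended log window:
  4: located slot 1
  5: driver got 22
  6: enter update_gauge: left 22 right 3
Execution walk:
  settle_round([4, 11, 1, 6, 10, 1], 11) -> 1  [called from trim_outliers, line 9]
  trim_outliers([4, 11, 1, 6, 10, 1], 11) -> 22  [called from main, line 24]
  update_gauge(3, 22) -> 0  [called from main, line 26]
Log origin:
  1: emitted by main (line 23)
  2: emitted by trim_outliers (line 8)
  3: emitted by settle_round (line 2)
  4: emitted by trim_outliers (line 10)
  5: emitted by main (line 25)
  6: emitted by update_gauge (line 15)
A correct fix: line 26: replace `update_gauge(3, count)` with `update_gauge(count, 3)`.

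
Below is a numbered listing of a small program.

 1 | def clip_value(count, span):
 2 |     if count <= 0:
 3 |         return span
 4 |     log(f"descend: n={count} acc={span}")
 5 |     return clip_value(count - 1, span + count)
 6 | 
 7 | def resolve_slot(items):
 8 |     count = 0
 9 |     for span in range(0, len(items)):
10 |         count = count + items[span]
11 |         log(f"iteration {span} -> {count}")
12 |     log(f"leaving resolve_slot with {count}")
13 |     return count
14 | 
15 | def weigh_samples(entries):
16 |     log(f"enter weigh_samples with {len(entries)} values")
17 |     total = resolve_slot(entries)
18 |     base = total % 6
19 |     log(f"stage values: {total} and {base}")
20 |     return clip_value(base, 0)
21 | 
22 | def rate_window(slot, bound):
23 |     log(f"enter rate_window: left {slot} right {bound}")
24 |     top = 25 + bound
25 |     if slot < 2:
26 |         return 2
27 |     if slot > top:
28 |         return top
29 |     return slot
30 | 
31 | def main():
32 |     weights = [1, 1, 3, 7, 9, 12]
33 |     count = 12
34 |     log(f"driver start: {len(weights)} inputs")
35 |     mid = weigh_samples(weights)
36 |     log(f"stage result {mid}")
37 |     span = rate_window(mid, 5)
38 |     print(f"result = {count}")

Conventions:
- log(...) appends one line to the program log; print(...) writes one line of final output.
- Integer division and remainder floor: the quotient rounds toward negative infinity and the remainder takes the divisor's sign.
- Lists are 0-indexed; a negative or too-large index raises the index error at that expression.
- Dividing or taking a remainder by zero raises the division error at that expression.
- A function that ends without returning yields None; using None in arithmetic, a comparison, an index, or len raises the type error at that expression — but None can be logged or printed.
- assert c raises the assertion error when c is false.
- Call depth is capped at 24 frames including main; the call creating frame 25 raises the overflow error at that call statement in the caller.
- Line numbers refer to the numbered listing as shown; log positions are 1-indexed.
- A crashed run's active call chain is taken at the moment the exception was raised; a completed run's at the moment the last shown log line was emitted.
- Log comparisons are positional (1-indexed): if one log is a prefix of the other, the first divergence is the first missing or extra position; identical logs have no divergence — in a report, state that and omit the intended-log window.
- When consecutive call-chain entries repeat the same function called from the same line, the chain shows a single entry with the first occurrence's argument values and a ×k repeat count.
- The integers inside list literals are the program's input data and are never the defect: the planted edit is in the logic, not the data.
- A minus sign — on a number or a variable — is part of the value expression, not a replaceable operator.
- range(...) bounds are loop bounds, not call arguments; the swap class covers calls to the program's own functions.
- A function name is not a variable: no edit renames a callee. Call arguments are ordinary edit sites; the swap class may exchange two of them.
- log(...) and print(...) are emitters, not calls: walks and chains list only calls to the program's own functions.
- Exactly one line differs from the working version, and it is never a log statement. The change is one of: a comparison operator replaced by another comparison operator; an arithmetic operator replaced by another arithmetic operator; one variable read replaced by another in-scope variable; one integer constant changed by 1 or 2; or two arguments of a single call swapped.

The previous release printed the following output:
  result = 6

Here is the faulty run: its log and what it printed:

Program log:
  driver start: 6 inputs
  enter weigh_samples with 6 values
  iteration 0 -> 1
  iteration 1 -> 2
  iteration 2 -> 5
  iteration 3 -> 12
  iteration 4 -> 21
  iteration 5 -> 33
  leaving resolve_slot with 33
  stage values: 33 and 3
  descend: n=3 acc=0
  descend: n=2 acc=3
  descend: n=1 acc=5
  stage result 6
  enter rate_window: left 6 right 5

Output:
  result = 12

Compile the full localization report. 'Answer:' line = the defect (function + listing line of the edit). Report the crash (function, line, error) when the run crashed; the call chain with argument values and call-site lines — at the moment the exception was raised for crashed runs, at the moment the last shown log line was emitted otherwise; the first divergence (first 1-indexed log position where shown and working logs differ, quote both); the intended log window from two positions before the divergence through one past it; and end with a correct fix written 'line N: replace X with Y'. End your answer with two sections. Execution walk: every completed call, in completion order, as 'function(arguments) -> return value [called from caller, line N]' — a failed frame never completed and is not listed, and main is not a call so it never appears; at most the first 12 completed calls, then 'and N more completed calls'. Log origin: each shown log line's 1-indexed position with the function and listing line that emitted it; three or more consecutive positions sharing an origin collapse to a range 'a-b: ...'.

Answer: the defect is in main at line 38.
Key observation: The two runs log identically and part ways only at the printed values.
Call chain: main -> rate_window(6, 5) (called at line 37).
First divergence: none (the log streams are identical).
Execution walk:
  resolve_slot([1, 1, 3, 7, 9, 12]) -> 33  [called from weigh_samples, line 17]
  clip_value(0, 6) -> 6  [called from clip_value, line 5]
  clip_value(1, 5) -> 6  [called from clip_value, line 5]
  clip_value(2, 3) -> 6  [called from clip_value, line 5]
  clip_value(3, 0) -> 6  [called from weigh_samples, line 20]
  weigh_samples([1, 1, 3, 7, 9, 12]) -> 6  [called from main, line 35]
  rate_window(6, 5) -> 6  [called from main, line 37]
Log origins:
  1 — main, line 34
  2 — weigh_samples, line 16
  3-8 — resolve_slot, line 11
  9 — resolve_slot, line 12
  10 — weigh_samples, line 19
  11-13 — clip_value, line 4
  14 — main, line 36
  15 — rate_window, line 23
A correct fix: line 38: replace `count` with `span`.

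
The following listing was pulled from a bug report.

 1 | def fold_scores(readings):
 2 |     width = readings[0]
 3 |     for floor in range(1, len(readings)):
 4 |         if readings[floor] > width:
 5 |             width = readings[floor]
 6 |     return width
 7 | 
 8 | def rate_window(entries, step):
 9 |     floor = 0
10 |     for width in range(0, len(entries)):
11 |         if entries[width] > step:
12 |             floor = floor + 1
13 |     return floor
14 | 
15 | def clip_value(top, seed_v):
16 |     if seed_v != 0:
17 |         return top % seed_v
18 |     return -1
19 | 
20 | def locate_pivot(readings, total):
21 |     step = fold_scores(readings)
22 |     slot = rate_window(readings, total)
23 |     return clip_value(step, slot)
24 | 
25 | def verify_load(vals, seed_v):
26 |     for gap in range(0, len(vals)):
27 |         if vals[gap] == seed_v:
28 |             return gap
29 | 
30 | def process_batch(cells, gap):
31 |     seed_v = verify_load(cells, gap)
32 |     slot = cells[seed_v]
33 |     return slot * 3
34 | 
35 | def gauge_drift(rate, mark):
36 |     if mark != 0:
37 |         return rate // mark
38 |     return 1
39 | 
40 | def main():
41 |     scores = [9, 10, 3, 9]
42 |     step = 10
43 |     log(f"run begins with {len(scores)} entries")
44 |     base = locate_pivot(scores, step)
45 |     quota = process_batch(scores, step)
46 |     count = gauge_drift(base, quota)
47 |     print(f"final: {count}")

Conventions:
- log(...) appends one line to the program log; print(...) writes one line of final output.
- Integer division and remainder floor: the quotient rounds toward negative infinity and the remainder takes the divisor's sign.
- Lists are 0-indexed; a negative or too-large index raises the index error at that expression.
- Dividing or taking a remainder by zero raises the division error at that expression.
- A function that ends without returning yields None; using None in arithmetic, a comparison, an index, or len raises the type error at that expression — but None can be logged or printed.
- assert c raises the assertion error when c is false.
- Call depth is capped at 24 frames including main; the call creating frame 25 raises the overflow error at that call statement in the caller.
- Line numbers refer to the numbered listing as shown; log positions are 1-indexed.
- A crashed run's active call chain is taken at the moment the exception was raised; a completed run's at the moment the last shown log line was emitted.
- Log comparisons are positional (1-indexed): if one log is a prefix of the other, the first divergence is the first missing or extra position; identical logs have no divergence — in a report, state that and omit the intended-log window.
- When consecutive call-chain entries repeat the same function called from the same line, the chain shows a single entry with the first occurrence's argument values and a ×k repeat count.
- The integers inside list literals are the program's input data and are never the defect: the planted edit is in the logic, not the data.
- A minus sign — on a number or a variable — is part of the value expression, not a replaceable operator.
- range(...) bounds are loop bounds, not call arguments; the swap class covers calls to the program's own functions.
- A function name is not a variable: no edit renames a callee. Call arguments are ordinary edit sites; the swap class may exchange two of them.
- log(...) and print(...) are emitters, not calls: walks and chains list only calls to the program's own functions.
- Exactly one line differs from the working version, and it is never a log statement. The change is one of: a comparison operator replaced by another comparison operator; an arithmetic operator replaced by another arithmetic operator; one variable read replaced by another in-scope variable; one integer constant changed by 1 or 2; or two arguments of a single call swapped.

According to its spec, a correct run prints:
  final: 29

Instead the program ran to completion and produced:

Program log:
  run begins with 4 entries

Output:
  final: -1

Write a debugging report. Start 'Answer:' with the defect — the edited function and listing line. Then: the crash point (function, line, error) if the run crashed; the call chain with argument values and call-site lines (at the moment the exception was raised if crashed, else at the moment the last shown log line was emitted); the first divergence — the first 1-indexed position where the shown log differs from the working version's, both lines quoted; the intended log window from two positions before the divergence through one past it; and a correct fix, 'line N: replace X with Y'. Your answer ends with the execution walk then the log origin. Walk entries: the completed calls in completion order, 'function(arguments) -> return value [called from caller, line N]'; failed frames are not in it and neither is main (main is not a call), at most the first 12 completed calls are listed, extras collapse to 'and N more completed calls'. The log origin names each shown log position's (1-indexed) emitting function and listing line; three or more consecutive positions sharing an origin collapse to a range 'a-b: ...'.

Answer: the defect is in gauge_drift at line 37.
The tell: Nothing in the log betrays the bug — only the output does.
Call chain: main.
First divergence: there is none — every log position agrees.
Execution walk:
  fold_scores([9, 10, 3, 9]) -> 10  [called from locate_pivot, line 21]
  rate_window([9, 10, 3, 9], 10) -> 0  [called from locate_pivot, line 22]
  clip_value(10, 0) -> -1  [called from locate_pivot, line 23]
  locate_pivot([9, 10, 3, 9], 10) -> -1  [called from main, line 44]
  verify_load([9, 10, 3, 9], 10) -> 1  [called from process_batch, line 31]
  process_batch([9, 10, 3, 9], 10) -> 30  [called from main, line 45]
  gauge_drift(-1, 30) -> -1  [called from main, line 46]
Origin of each log line:
  1 — main, line 43
A correct fix: line 37: replace `//` with `%`.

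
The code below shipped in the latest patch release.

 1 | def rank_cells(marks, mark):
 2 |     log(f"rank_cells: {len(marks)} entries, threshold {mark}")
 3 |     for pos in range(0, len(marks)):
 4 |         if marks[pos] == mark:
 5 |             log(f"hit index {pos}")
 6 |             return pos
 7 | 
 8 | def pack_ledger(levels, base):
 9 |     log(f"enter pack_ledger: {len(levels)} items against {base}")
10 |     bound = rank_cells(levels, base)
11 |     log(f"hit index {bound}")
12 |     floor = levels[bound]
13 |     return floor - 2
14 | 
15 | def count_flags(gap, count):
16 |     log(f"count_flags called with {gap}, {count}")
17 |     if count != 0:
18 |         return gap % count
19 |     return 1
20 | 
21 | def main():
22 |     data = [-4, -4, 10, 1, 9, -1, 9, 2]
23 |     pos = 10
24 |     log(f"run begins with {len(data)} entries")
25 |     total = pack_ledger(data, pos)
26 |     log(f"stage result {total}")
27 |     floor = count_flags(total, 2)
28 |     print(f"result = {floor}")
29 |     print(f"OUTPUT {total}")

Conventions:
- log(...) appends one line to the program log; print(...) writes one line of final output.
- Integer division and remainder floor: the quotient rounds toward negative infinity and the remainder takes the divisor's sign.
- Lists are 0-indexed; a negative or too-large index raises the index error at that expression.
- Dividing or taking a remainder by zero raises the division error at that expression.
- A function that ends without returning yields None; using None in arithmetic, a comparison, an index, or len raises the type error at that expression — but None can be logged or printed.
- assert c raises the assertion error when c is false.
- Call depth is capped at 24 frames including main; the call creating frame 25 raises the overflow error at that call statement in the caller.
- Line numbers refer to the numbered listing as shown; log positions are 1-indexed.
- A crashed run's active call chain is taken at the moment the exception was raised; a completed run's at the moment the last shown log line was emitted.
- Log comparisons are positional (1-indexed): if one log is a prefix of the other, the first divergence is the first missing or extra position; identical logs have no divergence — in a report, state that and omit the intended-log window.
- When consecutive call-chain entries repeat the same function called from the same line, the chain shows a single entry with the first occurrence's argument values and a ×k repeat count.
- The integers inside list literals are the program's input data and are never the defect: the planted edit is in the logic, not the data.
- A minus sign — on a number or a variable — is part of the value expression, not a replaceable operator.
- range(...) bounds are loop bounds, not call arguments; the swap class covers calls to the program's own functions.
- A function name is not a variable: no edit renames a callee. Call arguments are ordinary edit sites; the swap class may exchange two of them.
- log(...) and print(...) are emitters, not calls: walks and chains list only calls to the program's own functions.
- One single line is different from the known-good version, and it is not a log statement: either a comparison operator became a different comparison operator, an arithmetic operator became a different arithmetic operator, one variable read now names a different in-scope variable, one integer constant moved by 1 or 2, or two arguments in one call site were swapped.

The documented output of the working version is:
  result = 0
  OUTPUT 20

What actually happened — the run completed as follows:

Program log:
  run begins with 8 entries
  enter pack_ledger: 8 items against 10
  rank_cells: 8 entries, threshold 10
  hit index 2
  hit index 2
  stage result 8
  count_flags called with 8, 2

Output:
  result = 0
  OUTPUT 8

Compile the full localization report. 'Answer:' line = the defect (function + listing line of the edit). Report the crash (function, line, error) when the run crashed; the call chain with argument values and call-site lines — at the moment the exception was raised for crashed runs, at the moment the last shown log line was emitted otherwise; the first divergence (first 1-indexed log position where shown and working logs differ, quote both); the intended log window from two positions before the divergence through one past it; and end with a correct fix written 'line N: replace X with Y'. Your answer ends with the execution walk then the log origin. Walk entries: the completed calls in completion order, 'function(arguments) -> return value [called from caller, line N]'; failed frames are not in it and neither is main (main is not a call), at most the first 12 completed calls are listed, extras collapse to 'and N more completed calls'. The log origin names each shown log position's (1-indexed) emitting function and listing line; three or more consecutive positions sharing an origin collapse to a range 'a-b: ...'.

Answer: the defect is in pack_ledger at line 13.
Key fact: Position 6 is the first bad log line: 'stage result 8' should read 'stage result 20'.
Call chain: main -> count_flags(8, 2) (called at line 27).
First divergence: position 6 — the shown line 'stage result 8' should read 'stage result 20'.
Intended log window:
  4: hit index 2
  5: hit index 2
  6: stage result 20
  7: count_flags called with 20, 2
Execution walk:
  rank_cells([-4, -4, 10, 1, 9, -1, 9, 2], 10) -> 2  [called from pack_ledger, line 10]
  pack_ledger([-4, -4, 10, 1, 9, -1, 9, 2], 10) -> 8  [called from main, line 25]
  count_flags(8, 2) -> 0  [called from main, line 27]
Log origin:
  1: from main, line 24
  2: from pack_ledger, line 9
  3: from rank_cells, line 2
  4: from rank_cells, line 5
  5: from pack_ledger, line 11
  6: from main, line 26
  7: from count_flags, line 16
A correct fix: line 13: replace `-` with `*`.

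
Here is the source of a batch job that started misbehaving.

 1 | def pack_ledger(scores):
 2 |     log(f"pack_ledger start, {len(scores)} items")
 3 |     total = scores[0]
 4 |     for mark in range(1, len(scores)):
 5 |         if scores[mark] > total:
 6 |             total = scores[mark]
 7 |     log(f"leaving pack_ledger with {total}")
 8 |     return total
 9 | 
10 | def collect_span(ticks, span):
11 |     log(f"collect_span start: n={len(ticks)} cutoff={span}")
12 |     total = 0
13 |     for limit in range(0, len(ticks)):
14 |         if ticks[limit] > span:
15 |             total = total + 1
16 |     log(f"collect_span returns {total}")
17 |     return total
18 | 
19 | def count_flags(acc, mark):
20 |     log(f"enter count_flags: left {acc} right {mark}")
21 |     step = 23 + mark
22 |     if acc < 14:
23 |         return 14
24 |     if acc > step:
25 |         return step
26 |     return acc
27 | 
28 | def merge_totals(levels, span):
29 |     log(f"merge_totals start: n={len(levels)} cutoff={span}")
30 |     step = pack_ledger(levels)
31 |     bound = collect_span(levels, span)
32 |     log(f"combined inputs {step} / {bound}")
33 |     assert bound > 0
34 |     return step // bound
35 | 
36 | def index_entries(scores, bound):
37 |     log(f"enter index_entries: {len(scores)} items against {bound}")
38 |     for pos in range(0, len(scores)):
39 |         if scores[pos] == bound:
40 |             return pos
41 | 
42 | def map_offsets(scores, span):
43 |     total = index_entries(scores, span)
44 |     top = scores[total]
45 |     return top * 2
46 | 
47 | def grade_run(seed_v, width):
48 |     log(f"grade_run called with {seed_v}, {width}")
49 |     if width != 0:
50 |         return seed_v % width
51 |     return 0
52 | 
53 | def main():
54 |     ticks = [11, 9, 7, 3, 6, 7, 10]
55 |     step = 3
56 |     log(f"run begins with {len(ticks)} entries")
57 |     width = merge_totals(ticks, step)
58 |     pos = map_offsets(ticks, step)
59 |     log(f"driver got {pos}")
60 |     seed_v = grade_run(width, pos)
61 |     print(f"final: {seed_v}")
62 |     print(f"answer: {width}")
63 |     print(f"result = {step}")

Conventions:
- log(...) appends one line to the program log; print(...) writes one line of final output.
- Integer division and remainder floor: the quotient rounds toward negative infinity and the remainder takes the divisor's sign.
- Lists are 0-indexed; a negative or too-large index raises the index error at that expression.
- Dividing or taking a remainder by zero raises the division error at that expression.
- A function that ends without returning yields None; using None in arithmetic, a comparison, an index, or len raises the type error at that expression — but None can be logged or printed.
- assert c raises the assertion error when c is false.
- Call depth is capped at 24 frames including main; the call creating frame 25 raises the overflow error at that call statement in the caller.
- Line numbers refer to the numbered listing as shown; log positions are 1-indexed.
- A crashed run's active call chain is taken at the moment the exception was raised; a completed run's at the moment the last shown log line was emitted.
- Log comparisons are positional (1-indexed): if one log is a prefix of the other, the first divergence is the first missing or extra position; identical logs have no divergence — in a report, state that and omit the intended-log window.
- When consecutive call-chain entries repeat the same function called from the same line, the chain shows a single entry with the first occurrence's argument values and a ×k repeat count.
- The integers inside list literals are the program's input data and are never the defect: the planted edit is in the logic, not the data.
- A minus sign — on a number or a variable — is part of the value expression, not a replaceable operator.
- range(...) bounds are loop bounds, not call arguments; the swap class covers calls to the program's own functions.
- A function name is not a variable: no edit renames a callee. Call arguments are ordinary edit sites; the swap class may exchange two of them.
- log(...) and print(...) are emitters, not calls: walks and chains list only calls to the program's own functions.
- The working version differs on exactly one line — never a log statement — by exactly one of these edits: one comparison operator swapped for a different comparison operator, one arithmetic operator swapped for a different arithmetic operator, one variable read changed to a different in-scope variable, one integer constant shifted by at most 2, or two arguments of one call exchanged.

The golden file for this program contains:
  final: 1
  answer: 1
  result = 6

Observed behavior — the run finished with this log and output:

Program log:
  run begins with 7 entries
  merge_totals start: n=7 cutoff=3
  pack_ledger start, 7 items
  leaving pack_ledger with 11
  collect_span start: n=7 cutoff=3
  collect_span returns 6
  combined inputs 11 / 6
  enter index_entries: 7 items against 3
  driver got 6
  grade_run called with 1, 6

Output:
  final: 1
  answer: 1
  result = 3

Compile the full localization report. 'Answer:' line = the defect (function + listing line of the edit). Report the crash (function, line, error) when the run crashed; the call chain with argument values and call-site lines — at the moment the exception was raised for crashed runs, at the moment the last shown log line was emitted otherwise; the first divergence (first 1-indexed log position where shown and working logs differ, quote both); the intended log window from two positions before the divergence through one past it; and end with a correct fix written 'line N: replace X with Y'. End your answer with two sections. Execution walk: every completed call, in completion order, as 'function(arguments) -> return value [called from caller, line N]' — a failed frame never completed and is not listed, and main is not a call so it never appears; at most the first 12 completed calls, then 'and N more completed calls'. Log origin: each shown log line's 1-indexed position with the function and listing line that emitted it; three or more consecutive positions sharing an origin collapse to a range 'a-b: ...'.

Answer: the defect is in main at line 63.
Key observation: Nothing in the log betrays the bug — only the output does.
Call chain: main -> grade_run(1, 6) (called at line 60).
First divergence: there is none — every log position agrees.
Execution walk:
  pack_ledger([11, 9, 7, 3, 6, 7, 10]) -> 11  [called from merge_totals, line 30]
  collect_span([11, 9, 7, 3, 6, 7, 10], 3) -> 6  [called from merge_totals, line 31]
  merge_totals([11, 9, 7, 3, 6, 7, 10], 3) -> 1  [called from main, line 57]
  index_entries([11, 9, 7, 3, 6, 7, 10], 3) -> 3  [called from map_offsets, line 43]
  map_offsets([11, 9, 7, 3, 6, 7, 10], 3) -> 6  [called from main, line 58]
  grade_run(1, 6) -> 1  [called from main, line 60]
Log line origins:
  1 — main, line 56
  2 — merge_totals, line 29
  3 — pack_ledger, line 2
  4 — pack_ledger, line 7
  5 — collect_span, line 11
  6 — collect_span, line 16
  7 — merge_totals, line 32
  8 — index_entries, line 37
  9 — main, line 59
  10 — grade_run, line 48
A correct fix: line 63: replace `step` with `pos`.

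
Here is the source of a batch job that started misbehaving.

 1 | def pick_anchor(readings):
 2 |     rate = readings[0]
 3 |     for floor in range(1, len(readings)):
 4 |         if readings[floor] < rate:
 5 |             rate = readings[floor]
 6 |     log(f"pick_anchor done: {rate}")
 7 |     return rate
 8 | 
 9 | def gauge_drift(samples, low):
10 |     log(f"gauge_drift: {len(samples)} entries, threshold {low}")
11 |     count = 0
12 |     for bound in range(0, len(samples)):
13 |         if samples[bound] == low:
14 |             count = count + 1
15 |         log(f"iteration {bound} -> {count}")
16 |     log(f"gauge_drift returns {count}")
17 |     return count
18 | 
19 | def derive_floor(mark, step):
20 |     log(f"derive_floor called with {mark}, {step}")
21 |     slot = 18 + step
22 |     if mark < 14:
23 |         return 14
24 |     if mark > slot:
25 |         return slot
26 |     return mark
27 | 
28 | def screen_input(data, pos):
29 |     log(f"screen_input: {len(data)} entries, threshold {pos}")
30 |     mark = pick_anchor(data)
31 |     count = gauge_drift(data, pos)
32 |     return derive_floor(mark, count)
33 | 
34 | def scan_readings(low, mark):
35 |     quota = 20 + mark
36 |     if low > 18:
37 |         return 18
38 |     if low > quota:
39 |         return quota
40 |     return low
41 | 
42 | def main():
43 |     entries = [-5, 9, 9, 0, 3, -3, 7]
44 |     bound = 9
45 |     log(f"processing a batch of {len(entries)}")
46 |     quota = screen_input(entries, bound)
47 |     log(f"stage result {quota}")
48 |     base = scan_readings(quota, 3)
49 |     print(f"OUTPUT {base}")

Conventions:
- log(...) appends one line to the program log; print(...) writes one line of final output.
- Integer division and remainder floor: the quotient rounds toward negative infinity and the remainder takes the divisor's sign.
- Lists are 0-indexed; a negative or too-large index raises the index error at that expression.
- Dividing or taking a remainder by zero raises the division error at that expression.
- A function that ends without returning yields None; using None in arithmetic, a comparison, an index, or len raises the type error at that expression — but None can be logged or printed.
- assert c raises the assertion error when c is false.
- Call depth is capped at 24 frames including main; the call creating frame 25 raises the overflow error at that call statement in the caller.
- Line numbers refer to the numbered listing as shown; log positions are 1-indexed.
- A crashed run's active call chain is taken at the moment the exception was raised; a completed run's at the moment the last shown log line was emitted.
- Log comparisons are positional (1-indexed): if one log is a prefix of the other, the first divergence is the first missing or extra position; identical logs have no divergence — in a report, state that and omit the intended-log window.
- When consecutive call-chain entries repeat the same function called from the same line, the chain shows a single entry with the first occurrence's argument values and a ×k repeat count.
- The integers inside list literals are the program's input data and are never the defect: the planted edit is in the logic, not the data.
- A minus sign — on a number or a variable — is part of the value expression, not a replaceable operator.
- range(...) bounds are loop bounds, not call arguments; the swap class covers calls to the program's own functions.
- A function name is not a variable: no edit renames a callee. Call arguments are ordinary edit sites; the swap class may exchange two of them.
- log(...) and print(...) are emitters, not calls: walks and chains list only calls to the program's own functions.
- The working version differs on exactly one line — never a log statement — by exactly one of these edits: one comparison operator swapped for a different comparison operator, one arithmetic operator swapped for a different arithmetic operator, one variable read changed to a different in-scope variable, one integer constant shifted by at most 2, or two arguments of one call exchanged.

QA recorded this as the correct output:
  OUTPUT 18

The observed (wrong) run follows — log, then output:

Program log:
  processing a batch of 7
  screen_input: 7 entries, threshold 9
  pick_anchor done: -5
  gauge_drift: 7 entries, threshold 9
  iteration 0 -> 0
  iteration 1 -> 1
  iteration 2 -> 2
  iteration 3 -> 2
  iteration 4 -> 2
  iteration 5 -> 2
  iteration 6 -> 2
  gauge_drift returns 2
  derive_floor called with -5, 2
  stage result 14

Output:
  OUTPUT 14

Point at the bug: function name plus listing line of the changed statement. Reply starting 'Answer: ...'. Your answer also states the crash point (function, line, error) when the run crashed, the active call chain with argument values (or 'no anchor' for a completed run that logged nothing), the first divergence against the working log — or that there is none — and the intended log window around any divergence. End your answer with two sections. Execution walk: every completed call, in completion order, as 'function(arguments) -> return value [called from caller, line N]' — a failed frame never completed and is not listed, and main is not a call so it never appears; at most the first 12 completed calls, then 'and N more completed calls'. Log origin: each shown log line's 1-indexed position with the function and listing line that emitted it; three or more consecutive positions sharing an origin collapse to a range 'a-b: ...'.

Answer: the defect is in scan_readings at line 36.
Core observation: Every logged value matches the working version; the printed result is what differs.
Call chain: main.
First divergence: none (the log streams are identical).
Execution walk:
  pick_anchor([-5, 9, 9, 0, 3, -3, 7]) -> -5  [called from screen_input, line 30]
  gauge_drift([-5, 9, 9, 0, 3, -3, 7], 9) -> 2  [called from screen_input, line 31]
  derive_floor(-5, 2) -> 14  [called from screen_input, line 32]
  screen_input([-5, 9, 9, 0, 3, -3, 7], 9) -> 14  [called from main, line 46]
  scan_readings(14, 3) -> 14  [called from main, line 48]
Log origins:
  1: logged in main at line 45
  2: logged in screen_input at line 29
  3: logged in pick_anchor at line 6
  4: logged in gauge_drift at line 10
  5-11: logged in gauge_drift at line 15
  12: logged in gauge_drift at line 16
  13: logged in derive_floor at line 20
  14: logged in main at line 47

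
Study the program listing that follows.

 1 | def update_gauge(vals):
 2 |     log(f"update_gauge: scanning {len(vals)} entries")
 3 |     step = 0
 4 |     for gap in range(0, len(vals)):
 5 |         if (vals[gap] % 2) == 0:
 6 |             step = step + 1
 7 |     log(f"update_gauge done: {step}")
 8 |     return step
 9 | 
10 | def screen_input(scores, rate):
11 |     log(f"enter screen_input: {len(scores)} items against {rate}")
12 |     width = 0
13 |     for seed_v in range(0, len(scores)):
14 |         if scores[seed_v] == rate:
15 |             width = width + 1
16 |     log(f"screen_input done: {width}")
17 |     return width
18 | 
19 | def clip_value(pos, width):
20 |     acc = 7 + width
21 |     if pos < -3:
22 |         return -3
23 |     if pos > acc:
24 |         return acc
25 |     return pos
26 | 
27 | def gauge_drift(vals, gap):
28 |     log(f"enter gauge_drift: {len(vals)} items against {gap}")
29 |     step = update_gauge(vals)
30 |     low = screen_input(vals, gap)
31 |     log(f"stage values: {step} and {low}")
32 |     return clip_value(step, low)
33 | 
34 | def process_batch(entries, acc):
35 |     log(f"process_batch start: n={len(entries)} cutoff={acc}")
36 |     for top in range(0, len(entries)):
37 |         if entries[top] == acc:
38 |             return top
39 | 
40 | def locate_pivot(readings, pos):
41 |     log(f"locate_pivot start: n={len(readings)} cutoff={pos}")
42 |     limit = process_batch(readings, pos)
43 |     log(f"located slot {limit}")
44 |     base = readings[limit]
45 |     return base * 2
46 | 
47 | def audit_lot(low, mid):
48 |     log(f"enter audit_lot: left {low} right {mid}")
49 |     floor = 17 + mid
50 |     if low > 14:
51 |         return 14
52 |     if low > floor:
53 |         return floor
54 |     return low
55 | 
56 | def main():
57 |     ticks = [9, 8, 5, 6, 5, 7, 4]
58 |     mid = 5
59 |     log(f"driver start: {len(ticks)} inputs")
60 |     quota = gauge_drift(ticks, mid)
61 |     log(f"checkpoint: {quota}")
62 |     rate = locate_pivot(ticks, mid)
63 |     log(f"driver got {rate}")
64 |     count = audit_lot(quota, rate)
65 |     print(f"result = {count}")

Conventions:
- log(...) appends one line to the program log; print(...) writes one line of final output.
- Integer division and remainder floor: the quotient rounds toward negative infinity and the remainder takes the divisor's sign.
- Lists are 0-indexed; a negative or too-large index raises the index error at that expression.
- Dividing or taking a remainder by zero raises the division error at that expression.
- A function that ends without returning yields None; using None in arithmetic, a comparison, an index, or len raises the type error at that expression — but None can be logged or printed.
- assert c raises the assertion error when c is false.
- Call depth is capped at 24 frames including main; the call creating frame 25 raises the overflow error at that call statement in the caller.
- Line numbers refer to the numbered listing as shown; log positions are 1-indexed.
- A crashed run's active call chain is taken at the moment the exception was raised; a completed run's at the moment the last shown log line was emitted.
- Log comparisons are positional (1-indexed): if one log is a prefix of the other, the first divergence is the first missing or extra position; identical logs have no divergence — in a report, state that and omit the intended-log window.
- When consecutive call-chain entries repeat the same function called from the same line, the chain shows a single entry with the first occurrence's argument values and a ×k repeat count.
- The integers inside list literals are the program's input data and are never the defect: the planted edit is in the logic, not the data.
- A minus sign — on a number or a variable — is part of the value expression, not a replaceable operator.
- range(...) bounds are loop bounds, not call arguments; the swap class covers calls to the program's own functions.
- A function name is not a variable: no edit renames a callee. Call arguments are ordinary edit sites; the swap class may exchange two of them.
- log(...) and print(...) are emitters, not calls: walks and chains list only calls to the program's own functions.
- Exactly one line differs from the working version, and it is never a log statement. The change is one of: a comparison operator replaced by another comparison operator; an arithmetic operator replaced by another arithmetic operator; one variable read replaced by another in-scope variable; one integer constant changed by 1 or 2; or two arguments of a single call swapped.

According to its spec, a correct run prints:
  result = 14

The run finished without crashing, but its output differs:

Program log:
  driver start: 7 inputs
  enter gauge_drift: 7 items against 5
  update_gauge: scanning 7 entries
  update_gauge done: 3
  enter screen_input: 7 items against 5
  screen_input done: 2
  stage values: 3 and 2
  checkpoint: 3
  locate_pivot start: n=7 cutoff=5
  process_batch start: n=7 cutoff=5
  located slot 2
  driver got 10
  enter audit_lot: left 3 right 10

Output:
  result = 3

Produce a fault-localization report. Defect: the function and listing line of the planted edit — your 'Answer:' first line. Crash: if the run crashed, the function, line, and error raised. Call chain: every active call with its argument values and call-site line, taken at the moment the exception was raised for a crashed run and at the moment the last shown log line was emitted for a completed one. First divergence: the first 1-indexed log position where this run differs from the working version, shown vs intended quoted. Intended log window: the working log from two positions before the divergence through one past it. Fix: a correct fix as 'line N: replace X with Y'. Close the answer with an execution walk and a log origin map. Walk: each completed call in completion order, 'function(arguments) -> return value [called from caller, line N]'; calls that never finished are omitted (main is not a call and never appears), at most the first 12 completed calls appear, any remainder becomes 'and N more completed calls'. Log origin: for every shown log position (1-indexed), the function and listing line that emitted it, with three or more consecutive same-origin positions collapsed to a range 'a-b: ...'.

Answer: the defect is in audit_lot at line 50.
Key fact: Log streams are identical — the defect surfaces only in the printed output.
Call chain: main -> audit_lot(3, 10) (called at line 64).
First divergence: none (the log streams are identical).
Execution walk:
  update_gauge([9, 8, 5, 6, 5, 7, 4]) -> 3  [called from gauge_drift, line 29]
  screen_input([9, 8, 5, 6, 5, 7, 4], 5) -> 2  [called from gauge_drift, line 30]
  clip_value(3, 2) -> 3  [called from gauge_drift, line 32]
  gauge_drift([9, 8, 5, 6, 5, 7, 4], 5) -> 3  [called from main, line 60]
  process_batch([9, 8, 5, 6, 5, 7, 4], 5) -> 2  [called from locate_pivot, line 42]
  locate_pivot([9, 8, 5, 6, 5, 7, 4], 5) -> 10  [called from main, line 62]
  audit_lot(3, 10) -> 3  [called from main, line 64]
Log line origins:
  1: logged in main at line 59
  2: logged in gauge_drift at line 28
  3: logged in update_gauge at line 2
  4: logged in update_gauge at line 7
  5: logged in screen_input at line 11
  6: logged in screen_input at line 16
  7: logged in gauge_drift at line 31
  8: logged in main at line 61
  9: logged in locate_pivot at line 41
  10: logged in process_batch at line 35
  11: logged in locate_pivot at line 43
  12: logged in main at line 63
  13: logged in audit_lot at line 48
A correct fix: line 50: replace `>` with `<`.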